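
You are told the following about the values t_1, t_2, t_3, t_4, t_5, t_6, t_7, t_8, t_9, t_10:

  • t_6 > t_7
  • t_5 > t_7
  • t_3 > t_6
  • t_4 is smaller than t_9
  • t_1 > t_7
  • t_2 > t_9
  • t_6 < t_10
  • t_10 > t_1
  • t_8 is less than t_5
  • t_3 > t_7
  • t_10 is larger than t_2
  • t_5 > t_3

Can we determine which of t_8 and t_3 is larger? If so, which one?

undetermined

Following every chain through t_8: above t_8 we get t_5.
t_3 is not reached, and no chain runs the other way from t_3 to t_8.
So the given relations leave the order of t_8 and t_3 undetermined.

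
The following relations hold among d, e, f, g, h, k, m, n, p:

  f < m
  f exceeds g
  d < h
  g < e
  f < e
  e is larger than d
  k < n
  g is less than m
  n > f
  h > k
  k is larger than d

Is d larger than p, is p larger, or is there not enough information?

undetermined

Following every chain through d: above d we get k, n, h, e.
p is not reached, and no chain runs the other way from p to d.
So the given relations leave the order of d and p undetermined.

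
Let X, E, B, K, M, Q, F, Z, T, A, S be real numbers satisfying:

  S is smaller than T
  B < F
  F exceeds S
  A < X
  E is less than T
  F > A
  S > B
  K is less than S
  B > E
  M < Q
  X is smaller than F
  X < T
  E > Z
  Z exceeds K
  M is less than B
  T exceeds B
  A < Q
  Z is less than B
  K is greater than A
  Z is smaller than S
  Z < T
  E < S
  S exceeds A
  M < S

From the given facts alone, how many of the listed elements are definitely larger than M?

5

From M the given relations immediately reach B, S, Q.
From those, F, T — 5 in total.
Nothing else is reachable above M; 5 in all.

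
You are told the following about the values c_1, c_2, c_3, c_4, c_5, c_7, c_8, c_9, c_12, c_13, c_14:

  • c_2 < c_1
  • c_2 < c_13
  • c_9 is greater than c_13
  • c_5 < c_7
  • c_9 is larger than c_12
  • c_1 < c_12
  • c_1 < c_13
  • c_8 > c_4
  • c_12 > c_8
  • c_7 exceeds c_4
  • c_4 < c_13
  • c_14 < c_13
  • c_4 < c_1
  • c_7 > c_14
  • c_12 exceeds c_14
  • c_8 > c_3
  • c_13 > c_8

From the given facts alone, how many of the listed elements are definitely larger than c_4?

From c_4 the given relations immediately reach c_8, c_1, c_13, c_7.
From those, c_12, c_9 — 6 in total.
No other element is forced above c_4 by the given relations, so the count is 6.

6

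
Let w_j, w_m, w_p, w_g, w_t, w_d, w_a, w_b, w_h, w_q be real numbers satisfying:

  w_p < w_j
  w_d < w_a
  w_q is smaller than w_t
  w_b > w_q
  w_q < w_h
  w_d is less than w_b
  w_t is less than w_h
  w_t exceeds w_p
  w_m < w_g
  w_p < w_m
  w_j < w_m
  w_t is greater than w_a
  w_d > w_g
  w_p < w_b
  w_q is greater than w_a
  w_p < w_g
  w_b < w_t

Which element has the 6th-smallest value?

w_a

Chaining the given pairs: w_p < w_j < w_m < w_g < w_d < w_a < w_q < w_b < w_t < w_h.
Counting 6 from the smallest end gives w_a.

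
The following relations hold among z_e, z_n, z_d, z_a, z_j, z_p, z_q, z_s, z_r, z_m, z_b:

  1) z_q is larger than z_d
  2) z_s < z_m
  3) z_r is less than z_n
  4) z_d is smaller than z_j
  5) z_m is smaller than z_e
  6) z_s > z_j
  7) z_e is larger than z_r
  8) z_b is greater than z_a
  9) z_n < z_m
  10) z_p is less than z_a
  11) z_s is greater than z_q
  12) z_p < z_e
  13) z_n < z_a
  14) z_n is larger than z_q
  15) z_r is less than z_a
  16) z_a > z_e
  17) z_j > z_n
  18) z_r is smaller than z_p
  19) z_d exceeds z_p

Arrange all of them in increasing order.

Nothing is placed below z_r, so it is least; from there z_r < z_p; z_p < z_d; z_d < z_q; z_q < z_n; z_n < z_j; z_j < z_s; z_s < z_m; z_m < z_e; z_e < z_a; z_a < z_b, each given directly.

z_r < z_p < z_d < z_q < z_n < z_j < z_s < z_m < z_e < z_a < z_b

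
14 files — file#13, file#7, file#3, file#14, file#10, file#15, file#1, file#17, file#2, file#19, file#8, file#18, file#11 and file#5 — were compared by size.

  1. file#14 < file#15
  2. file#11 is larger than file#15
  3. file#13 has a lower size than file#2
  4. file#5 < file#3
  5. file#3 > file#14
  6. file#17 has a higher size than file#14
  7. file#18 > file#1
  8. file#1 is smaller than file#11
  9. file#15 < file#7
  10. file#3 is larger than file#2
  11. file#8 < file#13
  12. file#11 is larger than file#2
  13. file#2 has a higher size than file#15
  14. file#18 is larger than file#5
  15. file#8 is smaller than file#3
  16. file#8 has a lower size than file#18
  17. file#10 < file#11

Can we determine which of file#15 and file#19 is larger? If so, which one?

undetermined

Following every chain through file#19: nothing is chained to file#19.
file#15 is not reached, and no chain runs the other way from file#15 to file#19.
So the given relations leave the order of file#19 and file#15 undetermined.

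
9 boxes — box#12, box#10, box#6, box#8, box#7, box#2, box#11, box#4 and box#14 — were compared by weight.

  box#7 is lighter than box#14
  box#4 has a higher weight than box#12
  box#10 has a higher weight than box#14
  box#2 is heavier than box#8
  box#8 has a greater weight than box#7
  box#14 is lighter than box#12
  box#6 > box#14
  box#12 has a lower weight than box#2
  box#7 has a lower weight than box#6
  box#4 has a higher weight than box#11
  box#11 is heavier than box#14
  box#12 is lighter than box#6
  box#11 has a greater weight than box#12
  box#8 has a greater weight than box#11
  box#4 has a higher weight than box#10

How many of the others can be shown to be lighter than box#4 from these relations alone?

Directly below box#4: box#12, box#11, box#10.
One step further: box#14 (4 so far).
One step further: box#7 (5 so far).
Nothing else is reachable below box#4; 5 in all.

5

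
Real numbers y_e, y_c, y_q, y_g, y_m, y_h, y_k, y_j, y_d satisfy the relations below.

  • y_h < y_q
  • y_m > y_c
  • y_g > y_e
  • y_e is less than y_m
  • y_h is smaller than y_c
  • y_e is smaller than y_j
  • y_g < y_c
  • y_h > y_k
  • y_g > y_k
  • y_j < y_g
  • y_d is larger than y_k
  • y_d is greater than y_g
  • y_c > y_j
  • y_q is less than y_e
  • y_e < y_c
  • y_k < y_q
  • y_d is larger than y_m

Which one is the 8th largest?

The consecutive relations fix a unique order: y_k < y_h < y_q < y_e < y_j < y_g < y_c < y_m < y_d.
The 8th largest is y_h.

y_h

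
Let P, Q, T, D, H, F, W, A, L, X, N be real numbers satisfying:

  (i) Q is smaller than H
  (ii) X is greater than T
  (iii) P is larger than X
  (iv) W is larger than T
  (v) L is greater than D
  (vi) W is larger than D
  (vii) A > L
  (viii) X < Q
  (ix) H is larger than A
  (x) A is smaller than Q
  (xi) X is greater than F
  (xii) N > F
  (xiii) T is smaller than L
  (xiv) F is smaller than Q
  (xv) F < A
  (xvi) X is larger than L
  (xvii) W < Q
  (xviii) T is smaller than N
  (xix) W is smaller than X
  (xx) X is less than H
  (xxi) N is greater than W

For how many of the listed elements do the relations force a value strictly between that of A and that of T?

Chaining upward from T reaches: L, W, X, P, Q, N, H.
Chaining downward from A reaches: D, L, F.
Strictly between T and A are those in both lists: L — 1 element.

1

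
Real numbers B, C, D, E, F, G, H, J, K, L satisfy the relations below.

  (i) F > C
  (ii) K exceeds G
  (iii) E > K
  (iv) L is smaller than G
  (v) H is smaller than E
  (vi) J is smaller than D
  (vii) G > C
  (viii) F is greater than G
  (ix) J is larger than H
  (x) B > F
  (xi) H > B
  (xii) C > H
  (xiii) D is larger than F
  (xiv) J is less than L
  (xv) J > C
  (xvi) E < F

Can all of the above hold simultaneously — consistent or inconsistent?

Chaining the given relations yields B < H < C < J < L < G < K < E < F, so B < F. But one relation states F < B. These cannot both hold.

inconsistent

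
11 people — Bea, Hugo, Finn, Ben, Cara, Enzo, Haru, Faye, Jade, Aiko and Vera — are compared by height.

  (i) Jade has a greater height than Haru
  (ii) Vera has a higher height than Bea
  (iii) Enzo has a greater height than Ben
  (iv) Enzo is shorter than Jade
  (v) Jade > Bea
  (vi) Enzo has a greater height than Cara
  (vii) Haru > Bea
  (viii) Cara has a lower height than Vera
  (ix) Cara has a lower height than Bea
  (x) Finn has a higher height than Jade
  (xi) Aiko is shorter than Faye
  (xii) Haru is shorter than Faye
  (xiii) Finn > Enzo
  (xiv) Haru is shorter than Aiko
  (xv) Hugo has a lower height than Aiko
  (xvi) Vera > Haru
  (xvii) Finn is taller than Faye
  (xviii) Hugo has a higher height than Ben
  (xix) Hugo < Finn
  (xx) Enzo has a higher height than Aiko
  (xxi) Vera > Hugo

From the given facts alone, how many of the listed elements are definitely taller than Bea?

7

The elements the relations force above Bea are Haru, Aiko, Faye, Enzo, Jade, Finn, Vera — no chain reaches any other.
That is 7.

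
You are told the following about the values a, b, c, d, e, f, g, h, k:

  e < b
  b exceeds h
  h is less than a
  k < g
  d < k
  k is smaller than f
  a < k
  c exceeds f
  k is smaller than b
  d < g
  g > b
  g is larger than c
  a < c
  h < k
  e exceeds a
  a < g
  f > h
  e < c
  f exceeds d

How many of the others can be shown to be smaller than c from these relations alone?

6

From c the given relations immediately reach a, e, f.
From those, h, d, k — 6 in total.
No other element is forced below c by the given relations, so the count is 6.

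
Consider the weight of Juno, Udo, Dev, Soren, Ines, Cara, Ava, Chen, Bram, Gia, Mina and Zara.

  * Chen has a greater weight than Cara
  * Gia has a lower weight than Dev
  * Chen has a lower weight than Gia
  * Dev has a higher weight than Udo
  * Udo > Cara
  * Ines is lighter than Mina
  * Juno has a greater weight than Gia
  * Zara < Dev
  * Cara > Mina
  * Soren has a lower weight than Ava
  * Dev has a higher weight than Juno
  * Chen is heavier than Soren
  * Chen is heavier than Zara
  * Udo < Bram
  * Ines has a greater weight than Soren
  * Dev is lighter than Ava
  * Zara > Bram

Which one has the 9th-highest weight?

Cara

Piecing the relations together gives one ordering: Soren < Ines < Mina < Cara < Udo < Bram < Zara < Chen < Gia < Juno < Dev < Ava.
Counting 9 from the largest end gives Cara.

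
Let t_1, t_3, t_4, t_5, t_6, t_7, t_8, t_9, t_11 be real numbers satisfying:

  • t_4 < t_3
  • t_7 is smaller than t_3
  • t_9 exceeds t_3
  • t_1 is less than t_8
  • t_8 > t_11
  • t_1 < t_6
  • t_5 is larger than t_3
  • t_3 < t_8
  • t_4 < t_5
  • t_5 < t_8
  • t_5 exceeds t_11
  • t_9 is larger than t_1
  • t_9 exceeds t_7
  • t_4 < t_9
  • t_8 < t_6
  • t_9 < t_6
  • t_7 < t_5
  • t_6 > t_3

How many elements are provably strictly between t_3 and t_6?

3

Chaining upward from t_3 reaches: t_9, t_5, t_8.
Chaining downward from t_6 reaches: t_1, t_7, t_4, t_11, t_9, t_5, t_8.
Strictly between t_3 and t_6 are those in both lists: t_9, t_5, t_8 — 3 elements.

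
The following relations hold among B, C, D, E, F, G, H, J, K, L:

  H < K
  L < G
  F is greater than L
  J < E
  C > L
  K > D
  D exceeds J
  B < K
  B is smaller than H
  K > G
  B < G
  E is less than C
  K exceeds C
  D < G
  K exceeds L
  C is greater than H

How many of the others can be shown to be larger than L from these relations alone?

4

Directly above L: F, G, C, K.
No other element is forced above L by the given relations, so the count is 4.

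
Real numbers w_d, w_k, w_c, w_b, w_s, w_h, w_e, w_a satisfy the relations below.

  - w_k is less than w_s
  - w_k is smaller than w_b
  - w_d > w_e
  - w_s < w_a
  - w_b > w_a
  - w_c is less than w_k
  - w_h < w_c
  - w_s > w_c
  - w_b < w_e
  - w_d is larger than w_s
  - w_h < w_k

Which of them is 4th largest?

The consecutive relations fix a unique order: w_h < w_c < w_k < w_s < w_a < w_b < w_e < w_d.
Counting 4 from the largest end gives w_a.

w_a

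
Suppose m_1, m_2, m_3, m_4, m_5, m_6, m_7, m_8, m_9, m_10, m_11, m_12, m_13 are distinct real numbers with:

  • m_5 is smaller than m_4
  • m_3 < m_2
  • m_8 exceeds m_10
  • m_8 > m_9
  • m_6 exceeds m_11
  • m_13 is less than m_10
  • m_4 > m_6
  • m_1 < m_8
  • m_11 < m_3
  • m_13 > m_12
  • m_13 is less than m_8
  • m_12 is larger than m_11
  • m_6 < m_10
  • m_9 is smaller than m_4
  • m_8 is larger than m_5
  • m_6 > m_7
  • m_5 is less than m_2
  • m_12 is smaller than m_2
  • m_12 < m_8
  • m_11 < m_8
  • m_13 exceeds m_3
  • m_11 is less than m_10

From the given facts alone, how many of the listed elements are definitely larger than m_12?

The elements the relations force above m_12 are m_13, m_2, m_10, m_8 — no chain reaches any other.
That is 4.

4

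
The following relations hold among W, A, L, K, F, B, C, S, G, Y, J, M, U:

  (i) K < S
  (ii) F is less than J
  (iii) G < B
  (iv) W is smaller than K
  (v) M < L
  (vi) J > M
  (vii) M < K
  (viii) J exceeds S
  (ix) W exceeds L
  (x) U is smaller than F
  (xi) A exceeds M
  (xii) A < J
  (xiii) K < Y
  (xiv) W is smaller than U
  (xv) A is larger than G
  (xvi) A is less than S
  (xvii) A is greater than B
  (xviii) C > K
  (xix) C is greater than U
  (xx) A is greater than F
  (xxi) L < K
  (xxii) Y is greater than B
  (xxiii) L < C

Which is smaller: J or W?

W

The relevant relations are W < U; U < F; F < A; A < S; S < J.
Together: W < U < F < A < S < J.
So W < J; W is the smaller of the two.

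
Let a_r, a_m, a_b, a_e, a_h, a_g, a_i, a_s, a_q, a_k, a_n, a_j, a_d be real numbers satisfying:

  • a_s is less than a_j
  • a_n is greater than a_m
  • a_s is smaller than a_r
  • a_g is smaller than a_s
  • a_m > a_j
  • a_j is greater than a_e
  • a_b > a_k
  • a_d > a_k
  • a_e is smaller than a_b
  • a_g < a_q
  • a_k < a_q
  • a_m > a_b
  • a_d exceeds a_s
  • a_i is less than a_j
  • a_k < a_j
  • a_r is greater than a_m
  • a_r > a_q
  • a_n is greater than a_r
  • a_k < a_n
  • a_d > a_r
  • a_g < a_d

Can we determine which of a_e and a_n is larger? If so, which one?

a_e < a_b and a_b < a_m give a_e < a_m.
Then a_m < a_r extends the chain to a_r.
Then a_r < a_n extends the chain to a_n.
So a_n is larger.

a_n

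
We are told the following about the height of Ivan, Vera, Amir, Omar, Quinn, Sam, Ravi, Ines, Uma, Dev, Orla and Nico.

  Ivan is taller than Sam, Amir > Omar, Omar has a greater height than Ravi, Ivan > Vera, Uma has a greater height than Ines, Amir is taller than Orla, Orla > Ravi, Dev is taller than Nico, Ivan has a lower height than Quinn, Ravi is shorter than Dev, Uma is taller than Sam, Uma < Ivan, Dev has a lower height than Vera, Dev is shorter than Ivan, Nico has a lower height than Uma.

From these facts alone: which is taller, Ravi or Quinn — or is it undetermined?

Link the given pairs in sequence: Ravi < Dev; Dev < Vera; Vera < Ivan; Ivan < Quinn.
Together: Ravi < Dev < Vera < Ivan < Quinn.
So Quinn is taller.

Quinn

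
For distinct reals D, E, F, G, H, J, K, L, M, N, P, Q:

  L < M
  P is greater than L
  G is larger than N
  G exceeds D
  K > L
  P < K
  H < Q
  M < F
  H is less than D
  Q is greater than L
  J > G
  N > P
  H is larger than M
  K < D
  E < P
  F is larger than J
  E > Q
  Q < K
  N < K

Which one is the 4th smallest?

The consecutive relations fix a unique order: L < M < H < Q < E < P < N < K < D < G < J < F.
The 4th smallest is Q.

Q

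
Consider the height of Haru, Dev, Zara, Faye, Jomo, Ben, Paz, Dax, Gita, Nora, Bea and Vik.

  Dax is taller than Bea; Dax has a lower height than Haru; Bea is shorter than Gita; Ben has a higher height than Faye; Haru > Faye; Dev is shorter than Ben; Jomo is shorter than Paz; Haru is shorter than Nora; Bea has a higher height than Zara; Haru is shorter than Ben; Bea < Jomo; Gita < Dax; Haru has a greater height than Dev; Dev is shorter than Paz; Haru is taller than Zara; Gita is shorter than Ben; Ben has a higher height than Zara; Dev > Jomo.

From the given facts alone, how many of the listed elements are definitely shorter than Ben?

8

The elements the relations force below Ben are Zara, Bea, Jomo, Gita, Dev, Faye, Dax, Haru — no chain reaches any other.
That is 8.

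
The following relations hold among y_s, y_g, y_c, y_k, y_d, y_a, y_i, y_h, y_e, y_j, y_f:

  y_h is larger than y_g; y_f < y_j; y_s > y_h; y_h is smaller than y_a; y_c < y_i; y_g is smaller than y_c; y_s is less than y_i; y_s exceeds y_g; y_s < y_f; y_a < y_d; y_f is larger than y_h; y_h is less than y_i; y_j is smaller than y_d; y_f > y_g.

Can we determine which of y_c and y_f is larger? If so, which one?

undetermined

Following every chain through y_c: above y_c we get y_i; below y_c we get y_g.
y_f is not reached, and no chain runs the other way from y_f to y_c.
So the given relations leave the order of y_c and y_f undetermined.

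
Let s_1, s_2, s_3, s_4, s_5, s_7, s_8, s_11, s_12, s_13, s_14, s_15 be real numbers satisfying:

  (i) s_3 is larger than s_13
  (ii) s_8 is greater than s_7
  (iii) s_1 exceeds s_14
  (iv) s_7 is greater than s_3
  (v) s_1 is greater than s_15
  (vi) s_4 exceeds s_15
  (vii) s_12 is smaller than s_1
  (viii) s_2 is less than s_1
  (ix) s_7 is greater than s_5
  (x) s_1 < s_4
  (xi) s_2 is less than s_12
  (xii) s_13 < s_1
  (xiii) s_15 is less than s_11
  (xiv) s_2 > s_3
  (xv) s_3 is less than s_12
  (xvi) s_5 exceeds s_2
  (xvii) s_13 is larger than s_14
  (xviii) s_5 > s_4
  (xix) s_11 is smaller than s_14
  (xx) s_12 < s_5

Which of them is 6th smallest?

s_2

Piecing the relations together gives one ordering: s_15 < s_11 < s_14 < s_13 < s_3 < s_2 < s_12 < s_1 < s_4 < s_5 < s_7 < s_8.
Counting 6 from the smallest end gives s_2.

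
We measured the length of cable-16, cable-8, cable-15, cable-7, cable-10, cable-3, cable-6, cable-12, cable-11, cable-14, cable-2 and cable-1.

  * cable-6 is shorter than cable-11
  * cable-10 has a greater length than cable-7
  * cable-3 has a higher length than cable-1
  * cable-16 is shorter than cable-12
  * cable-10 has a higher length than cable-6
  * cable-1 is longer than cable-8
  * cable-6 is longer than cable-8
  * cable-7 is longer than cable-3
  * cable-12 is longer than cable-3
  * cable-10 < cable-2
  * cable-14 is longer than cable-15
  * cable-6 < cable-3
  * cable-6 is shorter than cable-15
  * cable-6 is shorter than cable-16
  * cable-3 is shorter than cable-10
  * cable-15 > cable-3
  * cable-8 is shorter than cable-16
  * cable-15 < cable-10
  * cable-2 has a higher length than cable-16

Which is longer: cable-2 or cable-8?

cable-2

cable-8 < cable-1 and cable-1 < cable-3 give cable-8 < cable-3.
With cable-3 < cable-15: cable-8 < cable-1 < cable-3 < cable-15.
Then cable-15 < cable-10 extends the chain to cable-10.
Then cable-10 < cable-2 extends the chain to cable-2.
So cable-8 < cable-2; cable-2 is the longer of the two.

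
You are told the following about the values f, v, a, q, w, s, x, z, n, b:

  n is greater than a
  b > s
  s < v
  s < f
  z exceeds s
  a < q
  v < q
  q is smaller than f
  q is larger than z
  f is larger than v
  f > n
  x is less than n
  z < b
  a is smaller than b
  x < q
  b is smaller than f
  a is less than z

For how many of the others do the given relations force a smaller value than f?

8

The elements the relations force below f are x, s, a, n, v, z, q, b — no chain reaches any other.
That is 8.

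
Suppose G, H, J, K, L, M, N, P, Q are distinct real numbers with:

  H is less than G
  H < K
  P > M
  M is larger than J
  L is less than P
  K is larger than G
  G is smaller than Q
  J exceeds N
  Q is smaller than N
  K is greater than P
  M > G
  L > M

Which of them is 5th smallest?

J

The consecutive relations fix a unique order: H < G < Q < N < J < M < L < P < K.
Counting 5 from the smallest end gives J.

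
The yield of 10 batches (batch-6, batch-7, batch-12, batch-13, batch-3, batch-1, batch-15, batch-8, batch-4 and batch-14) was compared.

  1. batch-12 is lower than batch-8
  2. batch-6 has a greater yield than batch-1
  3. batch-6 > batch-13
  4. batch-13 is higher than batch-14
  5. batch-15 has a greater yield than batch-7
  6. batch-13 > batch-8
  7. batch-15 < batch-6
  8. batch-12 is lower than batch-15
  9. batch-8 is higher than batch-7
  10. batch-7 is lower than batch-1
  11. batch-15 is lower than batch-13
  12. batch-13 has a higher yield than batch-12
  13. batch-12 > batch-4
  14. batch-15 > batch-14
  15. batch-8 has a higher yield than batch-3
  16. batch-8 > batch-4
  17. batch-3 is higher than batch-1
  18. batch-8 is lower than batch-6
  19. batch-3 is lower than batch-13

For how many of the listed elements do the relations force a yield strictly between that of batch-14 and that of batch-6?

2

The relations place batch-14 below batch-6. An element lies strictly between them when it is forced above batch-14 and also forced below batch-6.
Above batch-14: {batch-15, batch-13}. Below batch-6: {batch-4, batch-7, batch-12, batch-15, batch-1, batch-3, batch-8, batch-13}.
Intersection: {batch-15, batch-13} — 2.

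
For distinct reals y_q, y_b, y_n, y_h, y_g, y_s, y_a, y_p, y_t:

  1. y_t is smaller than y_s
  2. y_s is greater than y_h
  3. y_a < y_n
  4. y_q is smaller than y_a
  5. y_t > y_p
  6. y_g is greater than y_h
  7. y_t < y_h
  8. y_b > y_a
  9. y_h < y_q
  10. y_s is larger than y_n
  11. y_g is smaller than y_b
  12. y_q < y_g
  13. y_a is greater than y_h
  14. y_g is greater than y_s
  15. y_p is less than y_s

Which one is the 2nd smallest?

y_t

Chaining the given pairs: y_p < y_t < y_h < y_q < y_a < y_n < y_s < y_g < y_b.
The 2nd smallest is y_t.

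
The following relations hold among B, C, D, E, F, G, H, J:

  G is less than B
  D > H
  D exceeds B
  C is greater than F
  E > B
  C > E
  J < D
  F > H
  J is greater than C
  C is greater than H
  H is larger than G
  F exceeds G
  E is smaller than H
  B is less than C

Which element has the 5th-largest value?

H

Chaining the given pairs: G < B < E < H < F < C < J < D.
Counting 5 from the largest end gives H.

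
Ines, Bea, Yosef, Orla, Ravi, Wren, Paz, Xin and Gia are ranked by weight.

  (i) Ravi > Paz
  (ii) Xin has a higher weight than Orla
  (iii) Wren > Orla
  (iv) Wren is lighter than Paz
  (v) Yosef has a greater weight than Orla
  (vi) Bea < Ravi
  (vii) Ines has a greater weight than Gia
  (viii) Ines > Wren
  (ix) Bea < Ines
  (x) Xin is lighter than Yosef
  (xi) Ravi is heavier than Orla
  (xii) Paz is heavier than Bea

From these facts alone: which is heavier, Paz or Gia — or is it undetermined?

Following every chain through Gia: above Gia we get Ines.
Paz is not reached, and no chain runs the other way from Paz to Gia.
So the given relations leave the order of Gia and Paz undetermined.

undetermined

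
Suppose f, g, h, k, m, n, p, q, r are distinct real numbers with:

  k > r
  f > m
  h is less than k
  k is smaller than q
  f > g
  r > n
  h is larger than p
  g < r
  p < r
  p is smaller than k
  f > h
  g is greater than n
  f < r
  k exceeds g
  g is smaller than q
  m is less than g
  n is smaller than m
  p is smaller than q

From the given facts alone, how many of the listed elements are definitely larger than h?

Directly above h: f, k.
One step further: r, q (4 so far).
No other element is forced above h by the given relations, so the count is 4.

4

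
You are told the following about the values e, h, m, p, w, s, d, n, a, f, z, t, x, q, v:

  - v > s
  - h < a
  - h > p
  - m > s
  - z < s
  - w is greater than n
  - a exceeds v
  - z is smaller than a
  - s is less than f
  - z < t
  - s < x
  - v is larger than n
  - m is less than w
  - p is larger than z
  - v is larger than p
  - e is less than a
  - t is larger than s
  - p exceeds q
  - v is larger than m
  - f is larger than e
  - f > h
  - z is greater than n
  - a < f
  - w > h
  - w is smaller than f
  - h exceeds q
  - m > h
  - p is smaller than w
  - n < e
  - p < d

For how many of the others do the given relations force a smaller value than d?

The elements the relations force below d are q, n, z, p — no chain reaches any other.
That is 4.

4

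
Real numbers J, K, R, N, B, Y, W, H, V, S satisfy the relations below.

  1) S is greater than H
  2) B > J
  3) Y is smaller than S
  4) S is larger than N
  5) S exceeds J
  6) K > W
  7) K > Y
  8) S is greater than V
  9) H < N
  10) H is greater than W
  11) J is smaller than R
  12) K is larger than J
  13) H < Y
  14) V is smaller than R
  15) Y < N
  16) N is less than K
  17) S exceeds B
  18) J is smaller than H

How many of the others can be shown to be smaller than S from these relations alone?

7

From S the given relations immediately reach J, V, H, Y, B, N.
From those, W — 7 in total.
No other element is forced below S by the given relations, so the count is 7.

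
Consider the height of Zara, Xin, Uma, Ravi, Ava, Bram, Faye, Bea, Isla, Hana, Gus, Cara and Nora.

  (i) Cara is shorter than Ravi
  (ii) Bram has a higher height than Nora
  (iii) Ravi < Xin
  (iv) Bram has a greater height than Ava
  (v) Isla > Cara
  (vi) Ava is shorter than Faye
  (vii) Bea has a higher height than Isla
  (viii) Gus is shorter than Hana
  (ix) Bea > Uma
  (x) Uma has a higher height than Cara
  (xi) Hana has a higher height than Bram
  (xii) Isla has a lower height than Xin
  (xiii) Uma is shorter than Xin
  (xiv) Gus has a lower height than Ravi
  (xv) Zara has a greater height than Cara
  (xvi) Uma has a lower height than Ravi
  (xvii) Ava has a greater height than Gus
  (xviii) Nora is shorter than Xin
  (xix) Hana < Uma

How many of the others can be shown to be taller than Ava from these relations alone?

From Ava the given relations immediately reach Faye, Bram.
From those, Hana — 3 in total.
From those, Uma — 4 in total.
From those, Bea, Ravi, Xin — 7 in total.
Nothing else is reachable above Ava; 7 in all.

7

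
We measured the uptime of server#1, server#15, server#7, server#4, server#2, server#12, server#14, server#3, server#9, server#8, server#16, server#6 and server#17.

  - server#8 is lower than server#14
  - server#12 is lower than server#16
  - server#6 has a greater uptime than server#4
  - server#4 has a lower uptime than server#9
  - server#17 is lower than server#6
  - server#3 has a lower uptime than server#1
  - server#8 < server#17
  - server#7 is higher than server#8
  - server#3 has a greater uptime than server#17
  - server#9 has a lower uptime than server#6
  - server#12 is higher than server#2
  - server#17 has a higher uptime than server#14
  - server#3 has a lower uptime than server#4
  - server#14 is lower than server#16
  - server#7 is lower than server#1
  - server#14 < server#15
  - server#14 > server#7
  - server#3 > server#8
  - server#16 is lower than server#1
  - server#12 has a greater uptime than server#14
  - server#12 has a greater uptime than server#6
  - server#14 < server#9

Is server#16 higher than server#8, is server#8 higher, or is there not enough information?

server#16

server#8 < server#7 < server#14 < server#17 < server#3 < server#4 < server#9 < server#6 < server#12 < server#16, by transitivity through server#7, server#14, server#17, server#3, server#4, server#9, server#6, server#12.
So server#16 is higher.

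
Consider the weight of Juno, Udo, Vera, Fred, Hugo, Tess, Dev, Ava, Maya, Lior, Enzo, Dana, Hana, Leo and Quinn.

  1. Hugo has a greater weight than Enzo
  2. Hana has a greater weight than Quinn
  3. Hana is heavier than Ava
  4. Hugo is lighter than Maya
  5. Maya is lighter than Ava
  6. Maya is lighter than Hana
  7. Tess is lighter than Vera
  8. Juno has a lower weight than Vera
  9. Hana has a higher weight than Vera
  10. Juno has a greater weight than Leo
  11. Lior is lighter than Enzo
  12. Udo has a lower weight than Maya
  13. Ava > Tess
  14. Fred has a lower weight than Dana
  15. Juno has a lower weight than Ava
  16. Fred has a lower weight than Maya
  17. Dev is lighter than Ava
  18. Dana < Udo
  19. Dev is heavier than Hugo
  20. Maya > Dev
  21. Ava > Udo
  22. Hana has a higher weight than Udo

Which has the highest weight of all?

Quinn is not greatest since Quinn < Hana; Lior is not greatest since Lior < Enzo; Fred is not greatest since Fred < Maya; Dana is not greatest since Dana < Udo; Enzo is not greatest since Enzo < Hugo; Leo is not greatest since Leo < Juno; Hugo is not greatest since Hugo < Maya; Udo is not greatest since Udo < Maya; Tess is not greatest since Tess < Vera; Dev is not greatest since Dev < Maya; Maya is not greatest since Maya < Hana; Juno is not greatest since Juno < Ava; Vera is not greatest since Vera < Hana; Ava is not greatest since Ava < Hana.
Only Hana has nothing above it, so Hana is the highest weight.

Hana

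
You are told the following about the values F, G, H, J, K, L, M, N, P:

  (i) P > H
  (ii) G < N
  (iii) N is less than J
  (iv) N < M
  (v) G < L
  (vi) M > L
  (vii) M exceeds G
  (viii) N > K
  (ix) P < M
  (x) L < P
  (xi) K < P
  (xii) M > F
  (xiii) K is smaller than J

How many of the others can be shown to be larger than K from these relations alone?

4

The elements the relations force above K are N, P, M, J — no chain reaches any other.
That is 4.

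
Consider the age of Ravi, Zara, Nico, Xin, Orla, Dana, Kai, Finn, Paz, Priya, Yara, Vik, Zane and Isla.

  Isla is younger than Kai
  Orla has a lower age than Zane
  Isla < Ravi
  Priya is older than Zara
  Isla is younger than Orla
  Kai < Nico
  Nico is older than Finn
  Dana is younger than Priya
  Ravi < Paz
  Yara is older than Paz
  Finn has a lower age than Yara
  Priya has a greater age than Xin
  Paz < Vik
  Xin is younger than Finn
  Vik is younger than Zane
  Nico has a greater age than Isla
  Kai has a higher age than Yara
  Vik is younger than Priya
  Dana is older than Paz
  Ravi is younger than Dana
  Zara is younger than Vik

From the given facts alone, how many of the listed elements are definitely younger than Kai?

6

The elements the relations force below Kai are Xin, Isla, Ravi, Paz, Finn, Yara — no chain reaches any other.
That is 6.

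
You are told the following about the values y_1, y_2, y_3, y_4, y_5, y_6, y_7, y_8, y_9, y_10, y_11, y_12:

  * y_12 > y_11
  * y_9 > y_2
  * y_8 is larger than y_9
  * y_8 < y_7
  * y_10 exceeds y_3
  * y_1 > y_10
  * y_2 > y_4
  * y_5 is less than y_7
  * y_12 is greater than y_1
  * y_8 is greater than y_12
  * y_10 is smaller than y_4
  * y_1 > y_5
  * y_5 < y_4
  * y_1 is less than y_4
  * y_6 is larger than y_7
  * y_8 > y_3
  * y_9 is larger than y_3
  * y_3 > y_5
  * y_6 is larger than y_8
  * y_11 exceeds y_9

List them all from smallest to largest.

y_5 < y_3 < y_10 < y_1 < y_4 < y_2 < y_9 < y_11 < y_12 < y_8 < y_7 < y_6

The consecutive links are each given: y_5 < y_3; y_3 < y_10; y_10 < y_1; y_1 < y_4; y_4 < y_2; y_2 < y_9; y_9 < y_11; y_11 < y_12; y_12 < y_8; y_8 < y_7; y_7 < y_6.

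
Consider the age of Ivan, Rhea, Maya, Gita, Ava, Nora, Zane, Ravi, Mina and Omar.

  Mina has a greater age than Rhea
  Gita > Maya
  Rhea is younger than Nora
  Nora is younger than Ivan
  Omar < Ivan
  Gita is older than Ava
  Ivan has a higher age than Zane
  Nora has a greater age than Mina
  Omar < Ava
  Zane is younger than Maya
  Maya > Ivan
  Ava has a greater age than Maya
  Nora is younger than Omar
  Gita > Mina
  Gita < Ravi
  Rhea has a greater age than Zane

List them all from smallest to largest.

Zane < Rhea < Mina < Nora < Omar < Ivan < Maya < Ava < Gita < Ravi

Nothing is placed below Zane, so it is least; from there Zane < Rhea; Rhea < Mina; Mina < Nora; Nora < Omar; Omar < Ivan; Ivan < Maya; Maya < Ava; Ava < Gita; Gita < Ravi, each given directly.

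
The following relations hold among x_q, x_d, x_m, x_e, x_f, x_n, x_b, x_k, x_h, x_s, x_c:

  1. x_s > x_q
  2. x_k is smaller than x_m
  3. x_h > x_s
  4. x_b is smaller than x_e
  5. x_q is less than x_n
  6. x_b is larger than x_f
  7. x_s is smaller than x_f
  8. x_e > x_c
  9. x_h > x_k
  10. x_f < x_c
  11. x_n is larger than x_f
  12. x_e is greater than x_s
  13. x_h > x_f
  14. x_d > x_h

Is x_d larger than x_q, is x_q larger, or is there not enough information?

Link the given pairs in sequence: x_q < x_s; x_s < x_f; x_f < x_h; x_h < x_d.
Chaining these gives x_q < x_s < x_f < x_h < x_d.
So x_d is larger.

x_d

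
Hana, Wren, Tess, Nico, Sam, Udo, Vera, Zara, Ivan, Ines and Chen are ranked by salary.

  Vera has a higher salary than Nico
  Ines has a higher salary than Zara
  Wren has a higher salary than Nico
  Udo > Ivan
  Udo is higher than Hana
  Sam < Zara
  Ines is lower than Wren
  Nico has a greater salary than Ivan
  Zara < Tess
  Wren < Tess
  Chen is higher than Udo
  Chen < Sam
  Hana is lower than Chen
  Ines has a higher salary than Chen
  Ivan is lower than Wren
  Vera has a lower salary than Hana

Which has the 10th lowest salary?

Wren

The consecutive relations fix a unique order: Ivan < Nico < Vera < Hana < Udo < Chen < Sam < Zara < Ines < Wren < Tess.
Counting 10 from the smallest end gives Wren.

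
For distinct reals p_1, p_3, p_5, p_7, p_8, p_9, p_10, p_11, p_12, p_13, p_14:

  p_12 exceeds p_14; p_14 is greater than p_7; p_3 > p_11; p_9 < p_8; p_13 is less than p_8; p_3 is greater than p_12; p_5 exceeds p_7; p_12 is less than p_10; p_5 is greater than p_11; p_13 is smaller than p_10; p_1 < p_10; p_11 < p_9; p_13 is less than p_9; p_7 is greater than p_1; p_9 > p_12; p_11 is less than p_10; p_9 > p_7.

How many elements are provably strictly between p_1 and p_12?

2

The relations place p_1 below p_12. An element lies strictly between them when it is forced above p_1 and also forced below p_12.
Above p_1: {p_7, p_14, p_3, p_5, p_10, p_9, p_8}. Below p_12: {p_7, p_14}.
Intersection: {p_7, p_14} — 2.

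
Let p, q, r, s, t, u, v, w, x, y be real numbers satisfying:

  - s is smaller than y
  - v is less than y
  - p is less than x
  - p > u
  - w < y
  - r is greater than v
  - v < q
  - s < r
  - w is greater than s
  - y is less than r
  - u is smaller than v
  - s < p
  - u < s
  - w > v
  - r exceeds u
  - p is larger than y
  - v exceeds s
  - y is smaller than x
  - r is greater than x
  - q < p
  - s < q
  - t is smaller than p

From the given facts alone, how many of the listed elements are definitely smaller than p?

7

The elements the relations force below p are u, s, v, q, t, w, y — no chain reaches any other.
That is 7.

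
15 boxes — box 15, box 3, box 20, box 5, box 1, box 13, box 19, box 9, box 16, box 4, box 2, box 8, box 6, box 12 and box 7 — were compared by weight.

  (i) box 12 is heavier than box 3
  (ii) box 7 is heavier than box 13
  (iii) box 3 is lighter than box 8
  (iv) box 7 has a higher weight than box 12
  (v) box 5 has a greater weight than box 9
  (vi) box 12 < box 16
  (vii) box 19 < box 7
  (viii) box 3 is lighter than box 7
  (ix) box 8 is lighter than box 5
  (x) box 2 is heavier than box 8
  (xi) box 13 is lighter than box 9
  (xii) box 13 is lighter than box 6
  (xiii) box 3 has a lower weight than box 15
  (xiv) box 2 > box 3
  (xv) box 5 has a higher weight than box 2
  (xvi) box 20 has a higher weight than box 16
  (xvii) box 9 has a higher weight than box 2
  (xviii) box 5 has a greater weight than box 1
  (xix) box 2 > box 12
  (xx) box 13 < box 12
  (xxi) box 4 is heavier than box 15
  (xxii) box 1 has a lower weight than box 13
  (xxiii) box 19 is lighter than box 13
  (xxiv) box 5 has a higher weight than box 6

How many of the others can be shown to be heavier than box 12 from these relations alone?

From box 12 the given relations immediately reach box 16, box 2, box 7.
From those, box 9, box 20, box 5 — 6 in total.
Nothing else is reachable above box 12; 6 in all.

6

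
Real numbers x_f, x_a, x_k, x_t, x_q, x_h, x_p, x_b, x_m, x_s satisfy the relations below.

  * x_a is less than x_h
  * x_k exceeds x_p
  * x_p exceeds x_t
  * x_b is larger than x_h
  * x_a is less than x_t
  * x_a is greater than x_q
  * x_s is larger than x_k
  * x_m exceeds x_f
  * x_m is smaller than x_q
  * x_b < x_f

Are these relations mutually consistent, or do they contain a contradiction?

Chaining the given relations yields x_h < x_b < x_f < x_m < x_q < x_a, so x_h < x_a. But one relation states x_a < x_h. These cannot both hold.

inconsistent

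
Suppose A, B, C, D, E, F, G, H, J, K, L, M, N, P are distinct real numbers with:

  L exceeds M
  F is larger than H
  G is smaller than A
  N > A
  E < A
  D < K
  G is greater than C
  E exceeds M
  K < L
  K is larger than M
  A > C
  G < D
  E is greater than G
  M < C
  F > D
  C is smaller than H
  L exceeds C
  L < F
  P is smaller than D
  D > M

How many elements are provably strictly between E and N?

1

The relations place E below N. An element lies strictly between them when it is forced above E and also forced below N.
Above E: {A}. Below N: {M, C, G, A}.
Intersection: {A} — 1.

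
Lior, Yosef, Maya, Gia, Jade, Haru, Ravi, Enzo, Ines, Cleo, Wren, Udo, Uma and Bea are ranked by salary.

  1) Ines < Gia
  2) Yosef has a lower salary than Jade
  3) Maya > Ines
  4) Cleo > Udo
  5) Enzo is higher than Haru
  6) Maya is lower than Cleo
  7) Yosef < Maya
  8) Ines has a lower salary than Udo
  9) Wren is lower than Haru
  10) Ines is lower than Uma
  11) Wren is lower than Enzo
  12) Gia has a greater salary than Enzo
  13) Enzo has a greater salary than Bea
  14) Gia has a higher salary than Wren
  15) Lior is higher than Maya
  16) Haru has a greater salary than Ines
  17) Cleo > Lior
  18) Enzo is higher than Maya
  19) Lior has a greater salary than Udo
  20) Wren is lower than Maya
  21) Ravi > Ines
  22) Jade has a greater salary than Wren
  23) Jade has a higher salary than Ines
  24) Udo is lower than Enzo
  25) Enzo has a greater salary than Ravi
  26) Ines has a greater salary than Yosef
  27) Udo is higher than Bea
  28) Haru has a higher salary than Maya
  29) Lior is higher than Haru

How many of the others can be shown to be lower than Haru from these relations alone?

The elements the relations force below Haru are Yosef, Wren, Ines, Maya — no chain reaches any other.
That is 4.

4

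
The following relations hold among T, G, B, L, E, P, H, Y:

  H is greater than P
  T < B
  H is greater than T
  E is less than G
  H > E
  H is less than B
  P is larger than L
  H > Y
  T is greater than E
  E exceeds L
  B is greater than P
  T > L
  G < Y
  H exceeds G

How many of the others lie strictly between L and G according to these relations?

1

Chaining upward from L reaches: P, E, T, Y, H, B.
Chaining downward from G reaches: E.
Strictly between L and G are those in both lists: E — 1 element.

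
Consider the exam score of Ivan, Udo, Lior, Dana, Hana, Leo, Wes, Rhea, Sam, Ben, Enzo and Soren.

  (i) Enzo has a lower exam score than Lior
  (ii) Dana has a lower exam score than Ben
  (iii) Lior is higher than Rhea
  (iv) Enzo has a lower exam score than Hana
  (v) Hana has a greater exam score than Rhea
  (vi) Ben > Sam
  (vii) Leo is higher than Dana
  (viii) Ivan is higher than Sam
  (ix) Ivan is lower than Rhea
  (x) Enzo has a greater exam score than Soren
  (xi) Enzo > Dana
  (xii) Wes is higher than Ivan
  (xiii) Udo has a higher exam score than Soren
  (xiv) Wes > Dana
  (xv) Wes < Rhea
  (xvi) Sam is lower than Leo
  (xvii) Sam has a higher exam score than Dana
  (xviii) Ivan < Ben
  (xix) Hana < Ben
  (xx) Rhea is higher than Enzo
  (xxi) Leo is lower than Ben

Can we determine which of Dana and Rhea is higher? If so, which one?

Rhea

Dana < Sam and Sam < Ivan give Dana < Ivan.
With Ivan < Wes: Dana < Sam < Ivan < Wes.
Then Wes < Rhea extends the chain to Rhea.
So Rhea is higher.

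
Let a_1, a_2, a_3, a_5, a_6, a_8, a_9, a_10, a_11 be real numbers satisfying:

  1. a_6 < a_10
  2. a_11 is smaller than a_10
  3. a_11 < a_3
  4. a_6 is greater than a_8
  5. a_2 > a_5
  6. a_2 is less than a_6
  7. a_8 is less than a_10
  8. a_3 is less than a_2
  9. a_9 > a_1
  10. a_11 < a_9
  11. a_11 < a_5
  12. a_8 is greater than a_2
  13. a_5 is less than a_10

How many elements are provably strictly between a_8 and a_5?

The relations place a_5 below a_8. An element lies strictly between them when it is forced above a_5 and also forced below a_8.
Above a_5: {a_2, a_6, a_10}. Below a_8: {a_11, a_3, a_2}.
Intersection: {a_2} — 1.

1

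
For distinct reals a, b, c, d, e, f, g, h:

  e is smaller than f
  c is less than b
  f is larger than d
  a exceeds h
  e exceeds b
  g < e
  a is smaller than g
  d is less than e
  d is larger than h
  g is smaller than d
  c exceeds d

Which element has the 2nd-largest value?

e

Piecing the relations together gives one ordering: h < a < g < d < c < b < e < f.
The 2nd largest is e.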